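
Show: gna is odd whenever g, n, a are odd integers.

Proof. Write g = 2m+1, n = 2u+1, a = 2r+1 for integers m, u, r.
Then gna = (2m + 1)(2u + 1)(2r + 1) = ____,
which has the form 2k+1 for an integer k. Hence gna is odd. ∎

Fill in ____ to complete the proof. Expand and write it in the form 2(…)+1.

Expanding: (2m + 1)(2u + 1)(2r + 1) = 8mru + 4mr + 4mu + 2m + 4ru + 2r + 2u + 1.
Every term except the constant is even, so this is 2(4mru + 2mr + 2mu + m + 2ru + r + u) + 1,
and 4mru + 2mr + 2mu + m + 2ru + r + u ∈ ℤ gives the required form.

2(4mru + 2mr + 2mu + m + 2ru + r + u) + 1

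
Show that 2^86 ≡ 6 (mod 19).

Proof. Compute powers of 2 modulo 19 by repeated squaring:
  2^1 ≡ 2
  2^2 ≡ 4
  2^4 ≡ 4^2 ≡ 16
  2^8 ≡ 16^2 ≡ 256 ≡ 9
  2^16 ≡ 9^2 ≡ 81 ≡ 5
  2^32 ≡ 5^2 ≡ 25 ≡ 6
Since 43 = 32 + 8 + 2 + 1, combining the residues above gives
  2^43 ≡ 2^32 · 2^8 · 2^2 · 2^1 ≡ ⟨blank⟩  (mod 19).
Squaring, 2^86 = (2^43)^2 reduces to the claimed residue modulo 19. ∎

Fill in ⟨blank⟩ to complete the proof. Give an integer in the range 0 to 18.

14

Multiply the listed residues: 6 · 9 · 4 · 2 = 54 → 216 → 432.
Reducing modulo 19: 432 = 22·19 + 14, so 2^43 ≡ 14.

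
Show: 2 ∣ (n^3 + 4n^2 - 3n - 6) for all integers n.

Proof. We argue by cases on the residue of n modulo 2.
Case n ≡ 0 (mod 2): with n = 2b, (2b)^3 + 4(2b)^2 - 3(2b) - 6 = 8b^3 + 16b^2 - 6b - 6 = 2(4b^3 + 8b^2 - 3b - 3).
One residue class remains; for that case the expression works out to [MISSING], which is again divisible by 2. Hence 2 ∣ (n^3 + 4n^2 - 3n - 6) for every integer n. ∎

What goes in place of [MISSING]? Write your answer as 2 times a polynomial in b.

Only n ≡ 1 (mod 2) is unaccounted for. Put n = 2b+1:
(2b+1)^3 + 4(2b+1)^2 - 3(2b+1) - 6 expands to 8b^3 + 28b^2 + 16b - 4,
and factoring out 2 leaves 2(4b^3 + 14b^2 + 8b - 2).

2(4b^3 + 14b^2 + 8b - 2)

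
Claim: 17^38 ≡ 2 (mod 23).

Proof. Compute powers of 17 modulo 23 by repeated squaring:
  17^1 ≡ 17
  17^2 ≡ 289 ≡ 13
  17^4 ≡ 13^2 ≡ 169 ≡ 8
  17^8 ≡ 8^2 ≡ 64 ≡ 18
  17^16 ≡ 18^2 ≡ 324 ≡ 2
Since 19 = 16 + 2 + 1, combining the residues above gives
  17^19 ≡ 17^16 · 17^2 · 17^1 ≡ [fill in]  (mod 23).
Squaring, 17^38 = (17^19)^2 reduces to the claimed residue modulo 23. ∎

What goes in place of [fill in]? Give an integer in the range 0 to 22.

Multiply the listed residues: 2 · 13 · 17 = 26 → 442.
Reducing modulo 23: 442 = 19·23 + 5, so 17^19 ≡ 5.

5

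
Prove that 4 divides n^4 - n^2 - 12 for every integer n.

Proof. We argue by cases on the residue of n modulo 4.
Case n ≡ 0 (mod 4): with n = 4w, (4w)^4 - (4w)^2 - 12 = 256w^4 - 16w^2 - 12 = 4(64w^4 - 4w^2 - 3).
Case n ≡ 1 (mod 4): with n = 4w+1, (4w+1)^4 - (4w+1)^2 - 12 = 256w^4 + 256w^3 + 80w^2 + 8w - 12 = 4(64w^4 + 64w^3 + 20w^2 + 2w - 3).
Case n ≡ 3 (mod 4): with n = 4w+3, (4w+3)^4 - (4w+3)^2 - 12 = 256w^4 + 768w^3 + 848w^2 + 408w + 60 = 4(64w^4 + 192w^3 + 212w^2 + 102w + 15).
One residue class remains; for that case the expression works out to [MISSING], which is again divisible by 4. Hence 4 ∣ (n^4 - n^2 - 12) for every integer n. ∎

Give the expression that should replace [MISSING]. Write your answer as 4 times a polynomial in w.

4(64w^4 + 128w^3 + 92w^2 + 28w)

Only n ≡ 2 (mod 4) is unaccounted for. Put n = 4w+2:
(4w+2)^4 - (4w+2)^2 - 12 expands to 256w^4 + 512w^3 + 368w^2 + 112w,
and factoring out 4 leaves 4(64w^4 + 128w^3 + 92w^2 + 28w).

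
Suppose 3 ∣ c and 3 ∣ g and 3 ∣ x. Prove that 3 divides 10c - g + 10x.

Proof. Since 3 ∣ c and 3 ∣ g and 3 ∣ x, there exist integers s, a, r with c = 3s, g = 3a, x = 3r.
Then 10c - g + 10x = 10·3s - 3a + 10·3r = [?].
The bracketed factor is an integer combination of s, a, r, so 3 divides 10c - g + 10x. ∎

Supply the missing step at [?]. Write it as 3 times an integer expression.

3(-a + 10r + 10s)

Each term has a factor of 3: 10·3s - 3a + 10·3r = 3·(-a + 10r + 10s).
Since -a + 10r + 10s is an integer, 3 ∣ (10c - g + 10x).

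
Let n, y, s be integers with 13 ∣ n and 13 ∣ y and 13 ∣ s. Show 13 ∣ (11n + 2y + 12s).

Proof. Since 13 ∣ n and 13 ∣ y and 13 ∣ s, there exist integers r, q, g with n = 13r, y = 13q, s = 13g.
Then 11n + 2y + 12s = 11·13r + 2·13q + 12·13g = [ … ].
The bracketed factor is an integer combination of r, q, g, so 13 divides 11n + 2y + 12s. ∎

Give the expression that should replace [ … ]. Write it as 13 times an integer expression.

Pull the common 13 out of every term: 11·13r + 2·13q + 12·13g = 13(12g + 2q + 11r).
12g + 2q + 11r is an integer, which exhibits the divisibility.

13(12g + 2q + 11r)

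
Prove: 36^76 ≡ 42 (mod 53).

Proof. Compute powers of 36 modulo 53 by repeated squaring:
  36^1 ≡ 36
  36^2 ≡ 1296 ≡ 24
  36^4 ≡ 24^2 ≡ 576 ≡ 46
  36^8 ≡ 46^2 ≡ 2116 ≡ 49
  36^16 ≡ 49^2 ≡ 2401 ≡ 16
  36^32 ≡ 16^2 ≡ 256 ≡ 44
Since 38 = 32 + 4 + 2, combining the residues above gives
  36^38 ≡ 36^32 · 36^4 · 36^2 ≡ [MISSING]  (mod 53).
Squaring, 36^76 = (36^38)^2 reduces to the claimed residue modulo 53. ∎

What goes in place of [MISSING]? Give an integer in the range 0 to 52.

28

Multiply the listed residues: 44 · 46 · 24 = 2024 → 48576.
Reducing modulo 53: 48576 = 916·53 + 28, so 36^38 ≡ 28.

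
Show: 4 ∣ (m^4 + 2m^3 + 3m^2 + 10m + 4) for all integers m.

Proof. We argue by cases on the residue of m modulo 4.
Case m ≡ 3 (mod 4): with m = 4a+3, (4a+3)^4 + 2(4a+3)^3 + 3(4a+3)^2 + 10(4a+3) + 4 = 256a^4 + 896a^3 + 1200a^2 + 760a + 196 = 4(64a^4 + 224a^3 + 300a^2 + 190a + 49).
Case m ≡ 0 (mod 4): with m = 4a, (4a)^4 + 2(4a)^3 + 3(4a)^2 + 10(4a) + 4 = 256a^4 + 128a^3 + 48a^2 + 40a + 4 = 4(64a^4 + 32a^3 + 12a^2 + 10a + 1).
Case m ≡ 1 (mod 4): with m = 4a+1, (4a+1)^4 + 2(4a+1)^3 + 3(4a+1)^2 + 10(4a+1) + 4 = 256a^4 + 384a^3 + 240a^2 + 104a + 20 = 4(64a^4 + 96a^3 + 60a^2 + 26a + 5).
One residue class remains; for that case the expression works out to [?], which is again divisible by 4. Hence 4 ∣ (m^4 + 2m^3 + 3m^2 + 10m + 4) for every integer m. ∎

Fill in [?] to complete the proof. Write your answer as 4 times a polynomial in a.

Only m ≡ 2 (mod 4) is unaccounted for. Put m = 4a+2:
(4a+2)^4 + 2(4a+2)^3 + 3(4a+2)^2 + 10(4a+2) + 4 expands to 256a^4 + 640a^3 + 624a^2 + 312a + 68,
and factoring out 4 leaves 4(64a^4 + 160a^3 + 156a^2 + 78a + 17).

4(64a^4 + 160a^3 + 156a^2 + 78a + 17)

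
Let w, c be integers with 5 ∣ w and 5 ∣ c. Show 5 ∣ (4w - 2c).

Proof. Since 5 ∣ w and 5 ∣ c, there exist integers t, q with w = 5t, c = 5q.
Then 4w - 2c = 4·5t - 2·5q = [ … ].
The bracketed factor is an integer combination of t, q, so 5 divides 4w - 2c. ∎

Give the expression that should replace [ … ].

Pull the common 5 out of every term: 4·5t - 2·5q = 5(-2q + 4t).
-2q + 4t is an integer, which exhibits the divisibility.

5(-2q + 4t)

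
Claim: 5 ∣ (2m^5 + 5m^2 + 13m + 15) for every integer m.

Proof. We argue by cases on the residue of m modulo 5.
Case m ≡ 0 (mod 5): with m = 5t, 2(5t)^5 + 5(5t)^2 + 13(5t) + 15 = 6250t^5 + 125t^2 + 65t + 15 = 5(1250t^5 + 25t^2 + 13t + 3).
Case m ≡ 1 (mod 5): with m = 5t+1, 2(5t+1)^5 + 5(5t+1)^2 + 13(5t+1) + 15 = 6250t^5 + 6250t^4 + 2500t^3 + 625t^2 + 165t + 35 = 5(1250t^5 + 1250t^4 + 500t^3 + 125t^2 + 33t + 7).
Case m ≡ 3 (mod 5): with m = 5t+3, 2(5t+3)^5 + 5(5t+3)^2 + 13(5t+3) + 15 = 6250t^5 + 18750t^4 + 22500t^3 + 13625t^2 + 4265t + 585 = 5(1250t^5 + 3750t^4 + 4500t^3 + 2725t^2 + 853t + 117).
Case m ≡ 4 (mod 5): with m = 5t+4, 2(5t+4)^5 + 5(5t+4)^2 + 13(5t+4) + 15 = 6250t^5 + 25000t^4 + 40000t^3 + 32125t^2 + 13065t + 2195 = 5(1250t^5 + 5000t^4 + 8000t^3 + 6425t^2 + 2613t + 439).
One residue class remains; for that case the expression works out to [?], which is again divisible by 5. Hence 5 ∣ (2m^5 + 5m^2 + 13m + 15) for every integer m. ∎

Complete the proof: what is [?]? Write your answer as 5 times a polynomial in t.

The residues treated are {0, 1, 3, 4}, so the missing case is m ≡ 2 (mod 5); write m = 5t+2.
Then 2(5t+2)^5 + 5(5t+2)^2 + 13(5t+2) + 15 = 6250t^5 + 12500t^4 + 10000t^3 + 4125t^2 + 965t + 125 = 5(1250t^5 + 2500t^4 + 2000t^3 + 825t^2 + 193t + 25).

5(1250t^5 + 2500t^4 + 2000t^3 + 825t^2 + 193t + 25)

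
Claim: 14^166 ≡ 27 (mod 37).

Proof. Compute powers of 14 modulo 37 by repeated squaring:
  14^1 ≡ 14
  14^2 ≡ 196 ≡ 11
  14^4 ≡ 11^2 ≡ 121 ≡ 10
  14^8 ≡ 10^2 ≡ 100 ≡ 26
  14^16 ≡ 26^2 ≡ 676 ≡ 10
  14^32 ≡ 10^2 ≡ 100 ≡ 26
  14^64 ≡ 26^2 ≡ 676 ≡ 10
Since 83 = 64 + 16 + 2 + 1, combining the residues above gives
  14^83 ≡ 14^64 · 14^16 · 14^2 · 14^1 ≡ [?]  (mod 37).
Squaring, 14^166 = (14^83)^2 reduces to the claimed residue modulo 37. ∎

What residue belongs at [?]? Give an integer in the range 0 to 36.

Multiply the listed residues: 10 · 10 · 11 · 14 = 100 → 1100 → 15400.
Reducing modulo 37: 15400 = 416·37 + 8, so 14^83 ≡ 8.

8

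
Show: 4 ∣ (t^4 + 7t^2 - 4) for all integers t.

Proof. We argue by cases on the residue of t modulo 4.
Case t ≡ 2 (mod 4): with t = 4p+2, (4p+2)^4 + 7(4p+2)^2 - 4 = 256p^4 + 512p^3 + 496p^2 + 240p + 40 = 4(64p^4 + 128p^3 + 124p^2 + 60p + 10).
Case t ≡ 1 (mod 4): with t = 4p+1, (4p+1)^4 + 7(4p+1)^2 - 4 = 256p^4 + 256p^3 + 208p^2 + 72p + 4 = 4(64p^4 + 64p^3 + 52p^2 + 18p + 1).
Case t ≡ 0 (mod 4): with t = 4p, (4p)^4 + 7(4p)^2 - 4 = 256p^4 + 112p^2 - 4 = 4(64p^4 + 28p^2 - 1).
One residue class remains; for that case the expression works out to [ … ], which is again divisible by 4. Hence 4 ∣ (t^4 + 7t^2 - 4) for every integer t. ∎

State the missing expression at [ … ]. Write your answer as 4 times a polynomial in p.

Only t ≡ 3 (mod 4) is unaccounted for. Put t = 4p+3:
(4p+3)^4 + 7(4p+3)^2 - 4 expands to 256p^4 + 768p^3 + 976p^2 + 600p + 140,
and factoring out 4 leaves 4(64p^4 + 192p^3 + 244p^2 + 150p + 35).

4(64p^4 + 192p^3 + 244p^2 + 150p + 35)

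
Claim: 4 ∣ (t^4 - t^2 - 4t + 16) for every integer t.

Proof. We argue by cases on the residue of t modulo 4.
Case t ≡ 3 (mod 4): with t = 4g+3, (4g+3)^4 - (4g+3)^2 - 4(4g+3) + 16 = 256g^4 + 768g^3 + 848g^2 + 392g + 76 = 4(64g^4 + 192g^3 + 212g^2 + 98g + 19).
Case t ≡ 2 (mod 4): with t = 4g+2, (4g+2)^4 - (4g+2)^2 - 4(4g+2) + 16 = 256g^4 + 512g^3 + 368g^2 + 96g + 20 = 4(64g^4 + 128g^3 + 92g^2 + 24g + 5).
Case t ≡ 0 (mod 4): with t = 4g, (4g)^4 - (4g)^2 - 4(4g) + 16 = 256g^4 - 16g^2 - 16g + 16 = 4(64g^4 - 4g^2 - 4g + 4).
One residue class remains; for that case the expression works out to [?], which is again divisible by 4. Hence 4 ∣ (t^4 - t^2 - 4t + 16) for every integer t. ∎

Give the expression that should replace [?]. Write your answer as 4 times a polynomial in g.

The residues treated are {3, 2, 0}, so the missing case is t ≡ 1 (mod 4); write t = 4g+1.
Then (4g+1)^4 - (4g+1)^2 - 4(4g+1) + 16 = 256g^4 + 256g^3 + 80g^2 - 8g + 12 = 4(64g^4 + 64g^3 + 20g^2 - 2g + 3).

4(64g^4 + 64g^3 + 20g^2 - 2g + 3)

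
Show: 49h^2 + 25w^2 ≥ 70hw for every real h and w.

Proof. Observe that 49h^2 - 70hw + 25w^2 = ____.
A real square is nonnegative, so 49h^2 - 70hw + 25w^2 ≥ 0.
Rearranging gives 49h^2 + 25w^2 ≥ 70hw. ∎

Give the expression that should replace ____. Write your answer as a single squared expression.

49h^2 - 70hw + 25w^2 is a perfect-square trinomial: the outer terms are (7h)^2 and (5w)^2, and the cross term is -2·7h·5w.
So 49h^2 - 70hw + 25w^2 = (7h - 5w)^2 ≥ 0.

(7h - 5w)^2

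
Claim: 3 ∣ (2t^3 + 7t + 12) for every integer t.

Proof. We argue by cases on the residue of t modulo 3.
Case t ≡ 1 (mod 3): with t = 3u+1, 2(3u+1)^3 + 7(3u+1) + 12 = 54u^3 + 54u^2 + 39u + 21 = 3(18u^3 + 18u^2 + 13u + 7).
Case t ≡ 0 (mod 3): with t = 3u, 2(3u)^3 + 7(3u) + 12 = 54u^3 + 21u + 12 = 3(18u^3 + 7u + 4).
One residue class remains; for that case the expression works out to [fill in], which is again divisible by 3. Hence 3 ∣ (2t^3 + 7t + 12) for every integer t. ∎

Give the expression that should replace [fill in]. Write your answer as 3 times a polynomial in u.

3(18u^3 + 36u^2 + 31u + 14)

The residues treated are {1, 0}, so the missing case is t ≡ 2 (mod 3); write t = 3u+2.
Then 2(3u+2)^3 + 7(3u+2) + 12 = 54u^3 + 108u^2 + 93u + 42 = 3(18u^3 + 36u^2 + 31u + 14).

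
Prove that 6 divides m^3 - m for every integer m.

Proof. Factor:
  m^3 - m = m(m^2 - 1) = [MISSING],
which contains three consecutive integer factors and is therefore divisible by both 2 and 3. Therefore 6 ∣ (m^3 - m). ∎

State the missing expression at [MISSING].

m(m^2 - 1) = m(m - 1)(m + 1) = (m - 1)m(m + 1).
These three factors are consecutive integers, so their product is divisible by 6.

(m - 1)m(m + 1)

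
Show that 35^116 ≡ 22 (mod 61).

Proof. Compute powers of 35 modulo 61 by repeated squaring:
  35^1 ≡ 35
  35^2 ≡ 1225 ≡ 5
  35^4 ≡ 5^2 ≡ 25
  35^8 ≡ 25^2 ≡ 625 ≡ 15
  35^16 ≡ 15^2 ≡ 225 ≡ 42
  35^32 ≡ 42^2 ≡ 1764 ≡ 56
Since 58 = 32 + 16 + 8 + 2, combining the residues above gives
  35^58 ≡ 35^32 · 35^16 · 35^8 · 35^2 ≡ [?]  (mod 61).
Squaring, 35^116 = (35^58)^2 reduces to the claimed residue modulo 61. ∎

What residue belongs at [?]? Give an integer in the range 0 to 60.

49

35^32 · 35^16 · 35^8 · 35^2 ≡ 56 · 42 · 15 · 5 = 176400.
176400 mod 61 = 49, so 35^58 ≡ 49 (mod 61).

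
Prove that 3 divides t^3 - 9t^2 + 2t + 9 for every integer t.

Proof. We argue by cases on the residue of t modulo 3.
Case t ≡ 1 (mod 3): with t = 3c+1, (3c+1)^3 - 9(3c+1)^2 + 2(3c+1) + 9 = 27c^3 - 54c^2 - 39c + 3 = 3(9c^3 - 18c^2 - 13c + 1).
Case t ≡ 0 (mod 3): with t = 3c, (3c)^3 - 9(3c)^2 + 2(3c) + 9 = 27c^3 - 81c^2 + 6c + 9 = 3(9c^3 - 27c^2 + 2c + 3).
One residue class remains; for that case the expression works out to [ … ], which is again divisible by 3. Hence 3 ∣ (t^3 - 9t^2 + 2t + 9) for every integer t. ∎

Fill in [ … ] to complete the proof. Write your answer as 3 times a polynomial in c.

The residues treated are {1, 0}, so the missing case is t ≡ 2 (mod 3); write t = 3c+2.
Then (3c+2)^3 - 9(3c+2)^2 + 2(3c+2) + 9 = 27c^3 - 27c^2 - 66c - 15 = 3(9c^3 - 9c^2 - 22c - 5).

3(9c^3 - 9c^2 - 22c - 5)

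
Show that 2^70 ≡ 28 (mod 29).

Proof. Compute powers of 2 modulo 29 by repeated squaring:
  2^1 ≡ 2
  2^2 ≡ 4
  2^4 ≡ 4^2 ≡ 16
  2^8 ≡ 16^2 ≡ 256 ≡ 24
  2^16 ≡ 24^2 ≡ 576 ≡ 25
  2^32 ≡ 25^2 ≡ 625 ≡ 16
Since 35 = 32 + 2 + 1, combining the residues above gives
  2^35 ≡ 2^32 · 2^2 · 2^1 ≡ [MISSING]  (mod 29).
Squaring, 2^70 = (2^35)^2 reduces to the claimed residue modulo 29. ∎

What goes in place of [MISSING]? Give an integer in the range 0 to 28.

12

Multiply the listed residues: 16 · 4 · 2 = 64 → 128.
Reducing modulo 29: 128 = 4·29 + 12, so 2^35 ≡ 12.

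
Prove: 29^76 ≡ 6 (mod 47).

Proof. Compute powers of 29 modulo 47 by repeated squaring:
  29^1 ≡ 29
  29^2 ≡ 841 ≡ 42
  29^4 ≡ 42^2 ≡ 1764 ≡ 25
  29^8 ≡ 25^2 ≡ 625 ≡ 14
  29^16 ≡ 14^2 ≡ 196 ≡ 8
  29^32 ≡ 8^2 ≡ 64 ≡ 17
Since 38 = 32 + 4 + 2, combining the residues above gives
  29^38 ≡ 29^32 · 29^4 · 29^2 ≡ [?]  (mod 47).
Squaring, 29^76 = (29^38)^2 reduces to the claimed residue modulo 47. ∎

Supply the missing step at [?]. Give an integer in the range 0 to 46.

29^32 · 29^4 · 29^2 ≡ 17 · 25 · 42 = 17850.
17850 mod 47 = 37, so 29^38 ≡ 37 (mod 47).

37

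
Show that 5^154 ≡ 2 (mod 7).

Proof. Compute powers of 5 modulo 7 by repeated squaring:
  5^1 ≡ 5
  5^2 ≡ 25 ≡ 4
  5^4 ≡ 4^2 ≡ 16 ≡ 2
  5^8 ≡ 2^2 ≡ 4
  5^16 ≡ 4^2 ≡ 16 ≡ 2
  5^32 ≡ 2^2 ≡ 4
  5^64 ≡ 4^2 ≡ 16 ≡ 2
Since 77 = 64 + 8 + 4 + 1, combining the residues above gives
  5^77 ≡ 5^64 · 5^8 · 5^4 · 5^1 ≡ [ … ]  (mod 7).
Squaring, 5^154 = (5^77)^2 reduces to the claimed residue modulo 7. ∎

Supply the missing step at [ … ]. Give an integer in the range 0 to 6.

3

Multiply the listed residues: 2 · 4 · 2 · 5 = 8 → 16 → 80.
Reducing modulo 7: 80 = 11·7 + 3, so 5^77 ≡ 3.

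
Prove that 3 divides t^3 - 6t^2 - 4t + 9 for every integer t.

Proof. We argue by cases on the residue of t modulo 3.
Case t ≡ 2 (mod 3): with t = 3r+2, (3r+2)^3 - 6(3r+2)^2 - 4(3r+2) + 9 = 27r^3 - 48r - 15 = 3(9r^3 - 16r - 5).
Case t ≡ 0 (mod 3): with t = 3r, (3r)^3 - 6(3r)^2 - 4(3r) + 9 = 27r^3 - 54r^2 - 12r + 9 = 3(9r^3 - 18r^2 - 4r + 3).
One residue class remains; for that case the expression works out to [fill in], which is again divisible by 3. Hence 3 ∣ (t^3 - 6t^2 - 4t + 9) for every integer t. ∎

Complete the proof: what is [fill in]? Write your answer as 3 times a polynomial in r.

Only t ≡ 1 (mod 3) is unaccounted for. Put t = 3r+1:
(3r+1)^3 - 6(3r+1)^2 - 4(3r+1) + 9 expands to 27r^3 - 27r^2 - 39r,
and factoring out 3 leaves 3(9r^3 - 9r^2 - 13r).

3(9r^3 - 9r^2 - 13r)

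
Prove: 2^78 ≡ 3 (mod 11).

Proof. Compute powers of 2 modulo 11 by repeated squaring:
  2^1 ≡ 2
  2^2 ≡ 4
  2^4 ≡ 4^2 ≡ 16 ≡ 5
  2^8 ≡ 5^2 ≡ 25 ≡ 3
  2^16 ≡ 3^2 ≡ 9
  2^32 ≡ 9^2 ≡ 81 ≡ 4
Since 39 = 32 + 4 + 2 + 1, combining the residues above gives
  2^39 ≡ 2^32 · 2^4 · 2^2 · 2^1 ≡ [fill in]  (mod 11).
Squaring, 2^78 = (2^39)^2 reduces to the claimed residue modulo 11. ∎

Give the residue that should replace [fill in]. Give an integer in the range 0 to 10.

2^32 · 2^4 · 2^2 · 2^1 ≡ 4 · 5 · 4 · 2 = 160.
160 mod 11 = 6, so 2^39 ≡ 6 (mod 11).

6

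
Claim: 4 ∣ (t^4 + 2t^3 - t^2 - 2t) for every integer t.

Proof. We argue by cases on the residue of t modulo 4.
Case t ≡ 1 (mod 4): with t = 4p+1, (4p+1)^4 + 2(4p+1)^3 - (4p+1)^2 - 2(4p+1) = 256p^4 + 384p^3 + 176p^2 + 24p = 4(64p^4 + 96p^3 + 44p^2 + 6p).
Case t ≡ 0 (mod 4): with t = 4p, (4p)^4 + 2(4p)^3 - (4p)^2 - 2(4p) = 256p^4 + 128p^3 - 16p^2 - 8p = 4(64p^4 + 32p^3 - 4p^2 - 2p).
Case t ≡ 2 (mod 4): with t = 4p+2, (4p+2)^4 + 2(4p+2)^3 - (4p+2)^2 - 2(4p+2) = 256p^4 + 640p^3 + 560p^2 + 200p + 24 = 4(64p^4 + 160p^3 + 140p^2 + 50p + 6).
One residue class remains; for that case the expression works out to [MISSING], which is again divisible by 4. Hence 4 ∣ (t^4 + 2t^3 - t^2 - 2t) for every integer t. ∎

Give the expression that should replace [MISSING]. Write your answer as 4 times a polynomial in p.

4(64p^4 + 224p^3 + 284p^2 + 154p + 30)

The residues treated are {1, 0, 2}, so the missing case is t ≡ 3 (mod 4); write t = 4p+3.
Then (4p+3)^4 + 2(4p+3)^3 - (4p+3)^2 - 2(4p+3) = 256p^4 + 896p^3 + 1136p^2 + 616p + 120 = 4(64p^4 + 224p^3 + 284p^2 + 154p + 30).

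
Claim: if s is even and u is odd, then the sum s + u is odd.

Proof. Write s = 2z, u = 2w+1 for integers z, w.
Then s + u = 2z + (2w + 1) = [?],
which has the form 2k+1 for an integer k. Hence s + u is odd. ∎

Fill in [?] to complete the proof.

Expanding: 2z + (2w + 1) = 2w + 2z + 1.
Every term except the constant is even, so this is 2(w + z) + 1,
and w + z ∈ ℤ gives the required form.

2(w + z) + 1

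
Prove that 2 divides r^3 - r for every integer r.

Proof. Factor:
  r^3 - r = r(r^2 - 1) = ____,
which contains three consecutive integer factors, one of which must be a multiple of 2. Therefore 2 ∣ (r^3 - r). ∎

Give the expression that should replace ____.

(r - 1)r(r + 1)

r(r^2 - 1) = r(r - 1)(r + 1) = (r - 1)r(r + 1).
These three factors are consecutive integers, so their product is divisible by 2.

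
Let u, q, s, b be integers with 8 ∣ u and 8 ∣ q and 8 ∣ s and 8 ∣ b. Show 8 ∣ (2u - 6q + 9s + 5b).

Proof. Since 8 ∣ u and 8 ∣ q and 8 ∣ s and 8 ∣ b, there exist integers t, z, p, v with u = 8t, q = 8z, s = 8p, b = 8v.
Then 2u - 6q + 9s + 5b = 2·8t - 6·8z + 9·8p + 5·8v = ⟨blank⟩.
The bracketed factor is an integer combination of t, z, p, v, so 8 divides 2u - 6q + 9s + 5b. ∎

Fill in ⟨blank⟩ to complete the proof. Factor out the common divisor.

8(9p + 2t + 5v - 6z)

Pull the common 8 out of every term: 2·8t - 6·8z + 9·8p + 5·8v = 8(9p + 2t + 5v - 6z).
9p + 2t + 5v - 6z is an integer, which exhibits the divisibility.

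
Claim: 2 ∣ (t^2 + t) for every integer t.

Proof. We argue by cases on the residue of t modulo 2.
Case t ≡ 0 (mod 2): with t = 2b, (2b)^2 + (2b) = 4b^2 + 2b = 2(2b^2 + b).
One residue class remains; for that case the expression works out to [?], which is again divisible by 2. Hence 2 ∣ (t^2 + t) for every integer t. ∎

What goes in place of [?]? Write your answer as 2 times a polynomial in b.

2(2b^2 + 3b + 1)

The residues treated are {0}, so the missing case is t ≡ 1 (mod 2); write t = 2b+1.
Then (2b+1)^2 + (2b+1) = 4b^2 + 6b + 2 = 2(2b^2 + 3b + 1).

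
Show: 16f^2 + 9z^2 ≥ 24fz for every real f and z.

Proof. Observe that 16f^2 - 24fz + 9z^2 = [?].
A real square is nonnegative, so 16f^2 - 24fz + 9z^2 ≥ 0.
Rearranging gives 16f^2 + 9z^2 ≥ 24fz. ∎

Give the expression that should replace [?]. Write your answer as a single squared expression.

The leading and trailing coefficients are 4^2 and 3^2, and 24 = 2·4·3, so the trinomial is (4f - 3z)^2.
Hence 16f^2 - 24fz + 9z^2 ≥ 0.

(4f - 3z)^2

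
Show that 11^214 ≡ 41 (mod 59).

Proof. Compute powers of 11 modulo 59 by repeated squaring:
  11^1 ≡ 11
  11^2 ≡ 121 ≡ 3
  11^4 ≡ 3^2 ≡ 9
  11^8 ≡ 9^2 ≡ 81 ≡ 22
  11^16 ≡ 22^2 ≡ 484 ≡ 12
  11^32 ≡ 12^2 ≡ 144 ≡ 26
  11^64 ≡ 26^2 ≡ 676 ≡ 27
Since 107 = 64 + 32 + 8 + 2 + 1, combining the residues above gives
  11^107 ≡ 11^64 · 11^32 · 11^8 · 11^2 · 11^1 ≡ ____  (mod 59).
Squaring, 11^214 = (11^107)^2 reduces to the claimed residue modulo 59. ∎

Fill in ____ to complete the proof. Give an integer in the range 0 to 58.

11^64 · 11^32 · 11^8 · 11^2 · 11^1 ≡ 27 · 26 · 22 · 3 · 11 = 509652.
509652 mod 59 = 10, so 11^107 ≡ 10 (mod 59).

10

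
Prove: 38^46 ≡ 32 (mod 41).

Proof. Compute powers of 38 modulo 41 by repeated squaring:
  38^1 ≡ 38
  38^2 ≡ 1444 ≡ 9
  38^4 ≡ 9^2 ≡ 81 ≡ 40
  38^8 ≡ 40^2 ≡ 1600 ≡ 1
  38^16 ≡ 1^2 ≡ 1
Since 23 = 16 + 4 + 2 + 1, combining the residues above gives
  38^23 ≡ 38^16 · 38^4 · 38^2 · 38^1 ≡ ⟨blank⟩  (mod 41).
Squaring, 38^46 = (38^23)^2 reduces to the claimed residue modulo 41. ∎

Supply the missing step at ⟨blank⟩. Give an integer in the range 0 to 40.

38^16 · 38^4 · 38^2 · 38^1 ≡ 1 · 40 · 9 · 38 = 13680.
13680 mod 41 = 27, so 38^23 ≡ 27 (mod 41).

27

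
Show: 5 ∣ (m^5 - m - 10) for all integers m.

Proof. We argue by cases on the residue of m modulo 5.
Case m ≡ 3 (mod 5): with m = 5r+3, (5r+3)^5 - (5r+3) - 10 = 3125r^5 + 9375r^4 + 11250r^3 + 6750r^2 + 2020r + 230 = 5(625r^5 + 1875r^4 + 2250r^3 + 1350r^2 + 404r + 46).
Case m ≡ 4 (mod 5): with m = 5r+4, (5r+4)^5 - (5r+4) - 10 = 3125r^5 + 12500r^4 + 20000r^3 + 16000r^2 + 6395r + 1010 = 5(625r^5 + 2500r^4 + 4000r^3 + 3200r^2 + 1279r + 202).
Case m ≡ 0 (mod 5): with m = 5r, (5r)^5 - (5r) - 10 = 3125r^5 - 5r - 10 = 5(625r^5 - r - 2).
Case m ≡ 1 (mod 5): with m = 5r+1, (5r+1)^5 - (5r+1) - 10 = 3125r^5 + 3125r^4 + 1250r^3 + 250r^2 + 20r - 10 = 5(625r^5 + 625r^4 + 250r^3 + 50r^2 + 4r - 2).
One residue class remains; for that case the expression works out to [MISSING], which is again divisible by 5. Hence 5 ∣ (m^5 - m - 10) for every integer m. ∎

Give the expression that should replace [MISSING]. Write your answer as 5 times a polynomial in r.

Only m ≡ 2 (mod 5) is unaccounted for. Put m = 5r+2:
(5r+2)^5 - (5r+2) - 10 expands to 3125r^5 + 6250r^4 + 5000r^3 + 2000r^2 + 395r + 20,
and factoring out 5 leaves 5(625r^5 + 1250r^4 + 1000r^3 + 400r^2 + 79r + 4).

5(625r^5 + 1250r^4 + 1000r^3 + 400r^2 + 79r + 4)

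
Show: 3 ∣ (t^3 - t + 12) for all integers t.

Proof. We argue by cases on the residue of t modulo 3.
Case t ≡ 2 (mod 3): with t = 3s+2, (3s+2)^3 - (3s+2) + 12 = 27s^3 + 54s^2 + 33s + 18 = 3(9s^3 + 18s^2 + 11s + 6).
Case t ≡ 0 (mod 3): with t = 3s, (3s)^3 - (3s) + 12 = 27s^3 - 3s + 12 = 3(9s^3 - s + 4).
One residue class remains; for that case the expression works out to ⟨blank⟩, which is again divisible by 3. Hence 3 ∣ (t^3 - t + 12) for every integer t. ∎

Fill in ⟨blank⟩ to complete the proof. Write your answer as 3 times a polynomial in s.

The residues treated are {2, 0}, so the missing case is t ≡ 1 (mod 3); write t = 3s+1.
Then (3s+1)^3 - (3s+1) + 12 = 27s^3 + 27s^2 + 6s + 12 = 3(9s^3 + 9s^2 + 2s + 4).

3(9s^3 + 9s^2 + 2s + 4)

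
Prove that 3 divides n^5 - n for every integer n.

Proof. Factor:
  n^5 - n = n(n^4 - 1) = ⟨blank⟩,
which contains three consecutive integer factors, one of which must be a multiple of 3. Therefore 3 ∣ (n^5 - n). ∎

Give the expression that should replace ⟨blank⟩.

n^4 - 1 = (n^2 - 1)(n^2 + 1), and n^2 - 1 = (n-1)(n+1).
So n(n^4 - 1) = (n - 1)n(n + 1)(n^2 + 1).

(n - 1)n(n + 1)(n^2 + 1)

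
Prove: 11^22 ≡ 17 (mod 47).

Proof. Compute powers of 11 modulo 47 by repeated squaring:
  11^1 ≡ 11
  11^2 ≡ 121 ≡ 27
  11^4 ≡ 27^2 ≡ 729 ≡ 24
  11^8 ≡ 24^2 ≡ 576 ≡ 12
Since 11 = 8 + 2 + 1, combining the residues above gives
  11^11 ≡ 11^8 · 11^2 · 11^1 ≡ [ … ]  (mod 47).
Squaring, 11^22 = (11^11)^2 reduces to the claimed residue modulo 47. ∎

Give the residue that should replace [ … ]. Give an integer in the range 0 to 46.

39

11^8 · 11^2 · 11^1 ≡ 12 · 27 · 11 = 3564.
3564 mod 47 = 39, so 11^11 ≡ 39 (mod 47).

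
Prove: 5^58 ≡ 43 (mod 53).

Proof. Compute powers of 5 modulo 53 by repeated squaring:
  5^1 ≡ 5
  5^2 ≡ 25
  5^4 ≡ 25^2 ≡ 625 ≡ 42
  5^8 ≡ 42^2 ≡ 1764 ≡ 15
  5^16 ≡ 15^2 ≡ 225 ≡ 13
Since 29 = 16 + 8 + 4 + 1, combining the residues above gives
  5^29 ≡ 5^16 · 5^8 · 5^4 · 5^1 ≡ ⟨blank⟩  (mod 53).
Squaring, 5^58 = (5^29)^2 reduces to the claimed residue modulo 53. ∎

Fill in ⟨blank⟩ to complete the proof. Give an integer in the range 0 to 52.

5^16 · 5^8 · 5^4 · 5^1 ≡ 13 · 15 · 42 · 5 = 40950.
40950 mod 53 = 34, so 5^29 ≡ 34 (mod 53).

34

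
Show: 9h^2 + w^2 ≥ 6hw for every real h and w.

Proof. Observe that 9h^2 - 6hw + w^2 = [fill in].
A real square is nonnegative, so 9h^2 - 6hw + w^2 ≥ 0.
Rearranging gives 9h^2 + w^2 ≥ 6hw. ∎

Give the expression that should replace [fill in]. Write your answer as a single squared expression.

(3h - w)^2

The leading and trailing coefficients are 3^2 and 1^2, and 6 = 2·3·1, so the trinomial is (3h - w)^2.
Hence 9h^2 - 6hw + w^2 ≥ 0.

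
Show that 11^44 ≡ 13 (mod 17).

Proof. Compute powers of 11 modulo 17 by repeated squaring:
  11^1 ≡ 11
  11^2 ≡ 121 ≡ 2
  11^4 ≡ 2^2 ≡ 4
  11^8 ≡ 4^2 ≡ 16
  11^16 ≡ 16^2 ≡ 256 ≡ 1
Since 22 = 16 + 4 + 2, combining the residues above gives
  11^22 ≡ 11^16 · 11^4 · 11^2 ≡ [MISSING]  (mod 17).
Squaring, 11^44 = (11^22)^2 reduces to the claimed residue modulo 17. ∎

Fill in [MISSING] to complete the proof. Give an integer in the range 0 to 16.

8

11^16 · 11^4 · 11^2 ≡ 1 · 4 · 2 = 8.
8 mod 17 = 8, so 11^22 ≡ 8 (mod 17).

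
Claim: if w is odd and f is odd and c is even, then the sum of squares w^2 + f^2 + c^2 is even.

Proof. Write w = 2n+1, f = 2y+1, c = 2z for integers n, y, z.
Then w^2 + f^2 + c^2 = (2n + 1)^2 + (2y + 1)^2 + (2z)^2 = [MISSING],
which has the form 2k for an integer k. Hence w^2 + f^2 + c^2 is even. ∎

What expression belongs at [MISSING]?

2(2n^2 + 2n + 2y^2 + 2y + 2z^2 + 1)

(2n + 1)^2 + (2y + 1)^2 + (2z)^2 = 4n^2 + 4n + 4y^2 + 4y + 4z^2 + 2
= 2(2n^2 + 2n + 2y^2 + 2y + 2z^2 + 1).
Since 2n^2 + 2n + 2y^2 + 2y + 2z^2 + 1 is an integer, the sum of squares is of the form 2k for an integer k.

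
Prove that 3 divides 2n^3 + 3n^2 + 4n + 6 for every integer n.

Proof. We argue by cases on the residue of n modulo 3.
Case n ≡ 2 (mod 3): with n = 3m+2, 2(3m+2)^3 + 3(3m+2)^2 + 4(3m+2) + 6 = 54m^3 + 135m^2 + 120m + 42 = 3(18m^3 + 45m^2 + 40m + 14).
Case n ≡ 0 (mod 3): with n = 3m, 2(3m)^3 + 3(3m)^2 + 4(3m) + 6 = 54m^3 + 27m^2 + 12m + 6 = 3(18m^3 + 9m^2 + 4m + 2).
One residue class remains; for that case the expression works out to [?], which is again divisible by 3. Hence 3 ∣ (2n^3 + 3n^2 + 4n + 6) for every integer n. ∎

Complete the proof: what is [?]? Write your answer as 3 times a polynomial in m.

3(18m^3 + 27m^2 + 16m + 5)

The residues treated are {2, 0}, so the missing case is n ≡ 1 (mod 3); write n = 3m+1.
Then 2(3m+1)^3 + 3(3m+1)^2 + 4(3m+1) + 6 = 54m^3 + 81m^2 + 48m + 15 = 3(18m^3 + 27m^2 + 16m + 5).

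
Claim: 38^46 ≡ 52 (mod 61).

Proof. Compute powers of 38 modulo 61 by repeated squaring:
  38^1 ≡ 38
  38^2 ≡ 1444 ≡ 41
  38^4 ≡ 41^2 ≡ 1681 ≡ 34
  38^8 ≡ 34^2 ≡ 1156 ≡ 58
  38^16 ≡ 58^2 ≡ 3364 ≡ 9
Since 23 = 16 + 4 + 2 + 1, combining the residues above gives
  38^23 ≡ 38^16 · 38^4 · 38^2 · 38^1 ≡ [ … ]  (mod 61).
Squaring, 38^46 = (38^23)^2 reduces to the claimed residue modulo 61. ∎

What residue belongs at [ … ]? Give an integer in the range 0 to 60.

38^16 · 38^4 · 38^2 · 38^1 ≡ 9 · 34 · 41 · 38 = 476748.
476748 mod 61 = 33, so 38^23 ≡ 33 (mod 61).

33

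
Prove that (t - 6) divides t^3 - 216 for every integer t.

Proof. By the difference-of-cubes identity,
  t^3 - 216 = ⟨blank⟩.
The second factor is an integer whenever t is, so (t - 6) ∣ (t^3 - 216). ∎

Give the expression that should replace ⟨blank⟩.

(t - 6)(t^2 + 6t + 36)

a^3 - b^3 = (a - b)(a^2 + ab + b^2). With a = t, b = 6:
t^3 - 216 = (t - 6)(t^2 + 6t + 36).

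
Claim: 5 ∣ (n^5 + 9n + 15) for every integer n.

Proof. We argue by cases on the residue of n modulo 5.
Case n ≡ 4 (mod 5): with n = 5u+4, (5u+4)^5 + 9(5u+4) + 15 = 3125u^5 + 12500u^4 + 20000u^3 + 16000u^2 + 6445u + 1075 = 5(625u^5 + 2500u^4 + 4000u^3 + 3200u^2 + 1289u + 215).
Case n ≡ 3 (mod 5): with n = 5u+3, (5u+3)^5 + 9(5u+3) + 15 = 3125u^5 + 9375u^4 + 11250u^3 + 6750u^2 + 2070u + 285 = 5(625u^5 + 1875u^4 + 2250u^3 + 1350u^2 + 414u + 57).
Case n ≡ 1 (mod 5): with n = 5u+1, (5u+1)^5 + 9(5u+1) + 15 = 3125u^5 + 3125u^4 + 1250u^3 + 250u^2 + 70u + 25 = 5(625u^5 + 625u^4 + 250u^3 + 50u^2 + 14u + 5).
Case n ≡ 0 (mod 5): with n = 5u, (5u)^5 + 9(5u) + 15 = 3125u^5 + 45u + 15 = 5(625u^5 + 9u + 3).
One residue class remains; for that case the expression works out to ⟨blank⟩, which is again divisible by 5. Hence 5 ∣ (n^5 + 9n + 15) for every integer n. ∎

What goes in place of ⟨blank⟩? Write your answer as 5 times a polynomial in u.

Only n ≡ 2 (mod 5) is unaccounted for. Put n = 5u+2:
(5u+2)^5 + 9(5u+2) + 15 expands to 3125u^5 + 6250u^4 + 5000u^3 + 2000u^2 + 445u + 65,
and factoring out 5 leaves 5(625u^5 + 1250u^4 + 1000u^3 + 400u^2 + 89u + 13).

5(625u^5 + 1250u^4 + 1000u^3 + 400u^2 + 89u + 13)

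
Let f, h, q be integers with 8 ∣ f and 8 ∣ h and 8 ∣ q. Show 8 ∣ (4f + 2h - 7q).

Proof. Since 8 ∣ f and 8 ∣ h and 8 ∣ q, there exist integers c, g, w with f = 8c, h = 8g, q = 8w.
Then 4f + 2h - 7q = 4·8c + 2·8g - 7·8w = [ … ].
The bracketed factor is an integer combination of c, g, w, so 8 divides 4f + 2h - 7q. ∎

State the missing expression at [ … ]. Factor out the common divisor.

Pull the common 8 out of every term: 4·8c + 2·8g - 7·8w = 8(4c + 2g - 7w).
4c + 2g - 7w is an integer, which exhibits the divisibility.

8(4c + 2g - 7w)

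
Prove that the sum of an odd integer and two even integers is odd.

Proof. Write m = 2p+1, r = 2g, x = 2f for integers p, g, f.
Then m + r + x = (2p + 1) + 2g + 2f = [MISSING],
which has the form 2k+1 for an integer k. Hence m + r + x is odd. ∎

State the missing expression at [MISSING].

(2p + 1) + 2g + 2f = 2f + 2g + 2p + 1
= 2(f + g + p) + 1.
Since f + g + p is an integer, the sum is of the form 2k+1 for an integer k.

2(f + g + p) + 1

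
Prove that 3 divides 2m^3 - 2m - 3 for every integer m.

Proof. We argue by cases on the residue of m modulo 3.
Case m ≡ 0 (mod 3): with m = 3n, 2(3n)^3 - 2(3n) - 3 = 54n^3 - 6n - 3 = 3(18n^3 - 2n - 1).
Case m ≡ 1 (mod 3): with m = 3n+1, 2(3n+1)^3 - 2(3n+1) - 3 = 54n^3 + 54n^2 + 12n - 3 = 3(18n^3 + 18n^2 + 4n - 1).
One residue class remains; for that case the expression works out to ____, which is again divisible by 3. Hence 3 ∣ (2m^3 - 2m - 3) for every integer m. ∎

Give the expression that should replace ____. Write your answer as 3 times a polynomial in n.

3(18n^3 + 36n^2 + 22n + 3)

The residues treated are {0, 1}, so the missing case is m ≡ 2 (mod 3); write m = 3n+2.
Then 2(3n+2)^3 - 2(3n+2) - 3 = 54n^3 + 108n^2 + 66n + 9 = 3(18n^3 + 36n^2 + 22n + 3).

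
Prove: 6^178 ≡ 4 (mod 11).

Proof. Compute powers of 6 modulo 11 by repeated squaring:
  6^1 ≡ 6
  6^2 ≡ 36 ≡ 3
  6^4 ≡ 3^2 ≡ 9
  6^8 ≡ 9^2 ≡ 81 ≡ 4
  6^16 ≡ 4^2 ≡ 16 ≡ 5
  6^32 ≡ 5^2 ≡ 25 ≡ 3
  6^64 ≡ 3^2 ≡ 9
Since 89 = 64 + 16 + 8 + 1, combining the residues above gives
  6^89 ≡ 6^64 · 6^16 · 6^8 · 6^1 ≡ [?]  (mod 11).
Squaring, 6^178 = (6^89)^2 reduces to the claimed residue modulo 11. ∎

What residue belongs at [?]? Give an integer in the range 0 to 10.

Multiply the listed residues: 9 · 5 · 4 · 6 = 45 → 180 → 1080.
Reducing modulo 11: 1080 = 98·11 + 2, so 6^89 ≡ 2.

2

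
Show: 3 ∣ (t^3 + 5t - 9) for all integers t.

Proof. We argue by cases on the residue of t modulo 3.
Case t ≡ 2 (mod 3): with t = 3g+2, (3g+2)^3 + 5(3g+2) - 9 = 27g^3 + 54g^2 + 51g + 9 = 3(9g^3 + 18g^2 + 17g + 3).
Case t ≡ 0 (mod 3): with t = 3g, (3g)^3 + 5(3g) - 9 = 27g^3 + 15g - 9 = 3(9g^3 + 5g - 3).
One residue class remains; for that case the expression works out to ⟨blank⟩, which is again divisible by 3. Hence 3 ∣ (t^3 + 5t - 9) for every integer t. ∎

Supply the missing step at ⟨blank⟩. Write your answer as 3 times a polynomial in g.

Only t ≡ 1 (mod 3) is unaccounted for. Put t = 3g+1:
(3g+1)^3 + 5(3g+1) - 9 expands to 27g^3 + 27g^2 + 24g - 3,
and factoring out 3 leaves 3(9g^3 + 9g^2 + 8g - 1).

3(9g^3 + 9g^2 + 8g - 1)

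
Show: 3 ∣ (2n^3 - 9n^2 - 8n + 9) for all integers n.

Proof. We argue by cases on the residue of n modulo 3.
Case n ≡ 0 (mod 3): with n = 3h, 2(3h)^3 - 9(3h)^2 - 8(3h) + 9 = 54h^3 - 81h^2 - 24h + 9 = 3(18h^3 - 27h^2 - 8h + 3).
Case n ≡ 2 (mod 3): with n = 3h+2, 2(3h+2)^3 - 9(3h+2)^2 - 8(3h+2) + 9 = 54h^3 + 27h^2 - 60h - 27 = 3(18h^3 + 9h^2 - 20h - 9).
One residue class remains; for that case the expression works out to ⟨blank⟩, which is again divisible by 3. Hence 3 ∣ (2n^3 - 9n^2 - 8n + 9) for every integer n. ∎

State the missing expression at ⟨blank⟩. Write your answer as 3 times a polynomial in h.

The residues treated are {0, 2}, so the missing case is n ≡ 1 (mod 3); write n = 3h+1.
Then 2(3h+1)^3 - 9(3h+1)^2 - 8(3h+1) + 9 = 54h^3 - 27h^2 - 60h - 6 = 3(18h^3 - 9h^2 - 20h - 2).

3(18h^3 - 9h^2 - 20h - 2)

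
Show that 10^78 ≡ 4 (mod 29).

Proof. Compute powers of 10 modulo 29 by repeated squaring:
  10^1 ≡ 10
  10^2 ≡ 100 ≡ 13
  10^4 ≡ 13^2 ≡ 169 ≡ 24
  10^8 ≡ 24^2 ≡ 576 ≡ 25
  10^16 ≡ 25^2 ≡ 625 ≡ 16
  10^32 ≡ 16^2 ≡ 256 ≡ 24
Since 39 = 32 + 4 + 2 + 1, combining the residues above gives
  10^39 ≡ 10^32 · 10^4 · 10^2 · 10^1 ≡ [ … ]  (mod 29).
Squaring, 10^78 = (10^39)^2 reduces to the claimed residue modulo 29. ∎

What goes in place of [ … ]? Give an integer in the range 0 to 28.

10^32 · 10^4 · 10^2 · 10^1 ≡ 24 · 24 · 13 · 10 = 74880.
74880 mod 29 = 2, so 10^39 ≡ 2 (mod 29).

2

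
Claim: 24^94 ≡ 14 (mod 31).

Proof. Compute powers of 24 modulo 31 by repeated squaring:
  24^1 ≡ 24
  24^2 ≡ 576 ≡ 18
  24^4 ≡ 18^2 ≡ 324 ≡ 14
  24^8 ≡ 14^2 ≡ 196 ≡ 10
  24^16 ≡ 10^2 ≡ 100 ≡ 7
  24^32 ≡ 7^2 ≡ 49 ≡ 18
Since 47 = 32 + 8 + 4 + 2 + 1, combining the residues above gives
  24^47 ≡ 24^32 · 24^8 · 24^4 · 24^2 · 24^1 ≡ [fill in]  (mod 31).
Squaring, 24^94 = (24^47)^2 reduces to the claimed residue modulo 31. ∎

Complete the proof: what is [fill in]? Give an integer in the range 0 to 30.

13

24^32 · 24^8 · 24^4 · 24^2 · 24^1 ≡ 18 · 10 · 14 · 18 · 24 = 1088640.
1088640 mod 31 = 13, so 24^47 ≡ 13 (mod 31).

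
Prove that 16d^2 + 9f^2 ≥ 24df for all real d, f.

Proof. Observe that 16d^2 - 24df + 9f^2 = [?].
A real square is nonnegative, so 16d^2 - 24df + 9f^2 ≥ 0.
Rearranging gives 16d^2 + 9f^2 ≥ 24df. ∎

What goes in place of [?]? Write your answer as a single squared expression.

(4d - 3f)^2

The leading and trailing coefficients are 4^2 and 3^2, and 24 = 2·4·3, so the trinomial is (4d - 3f)^2.
Hence 16d^2 - 24df + 9f^2 ≥ 0.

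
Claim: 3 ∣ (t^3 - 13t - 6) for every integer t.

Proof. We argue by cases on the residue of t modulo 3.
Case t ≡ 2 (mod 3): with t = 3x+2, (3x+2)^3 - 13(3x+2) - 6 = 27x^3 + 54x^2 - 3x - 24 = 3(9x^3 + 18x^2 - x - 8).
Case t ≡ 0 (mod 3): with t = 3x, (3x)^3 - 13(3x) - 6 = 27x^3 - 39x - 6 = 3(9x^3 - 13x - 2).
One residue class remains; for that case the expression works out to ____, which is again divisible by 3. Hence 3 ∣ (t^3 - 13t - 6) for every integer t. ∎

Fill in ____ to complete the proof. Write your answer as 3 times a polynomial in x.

3(9x^3 + 9x^2 - 10x - 6)

The residues treated are {2, 0}, so the missing case is t ≡ 1 (mod 3); write t = 3x+1.
Then (3x+1)^3 - 13(3x+1) - 6 = 27x^3 + 27x^2 - 30x - 18 = 3(9x^3 + 9x^2 - 10x - 6).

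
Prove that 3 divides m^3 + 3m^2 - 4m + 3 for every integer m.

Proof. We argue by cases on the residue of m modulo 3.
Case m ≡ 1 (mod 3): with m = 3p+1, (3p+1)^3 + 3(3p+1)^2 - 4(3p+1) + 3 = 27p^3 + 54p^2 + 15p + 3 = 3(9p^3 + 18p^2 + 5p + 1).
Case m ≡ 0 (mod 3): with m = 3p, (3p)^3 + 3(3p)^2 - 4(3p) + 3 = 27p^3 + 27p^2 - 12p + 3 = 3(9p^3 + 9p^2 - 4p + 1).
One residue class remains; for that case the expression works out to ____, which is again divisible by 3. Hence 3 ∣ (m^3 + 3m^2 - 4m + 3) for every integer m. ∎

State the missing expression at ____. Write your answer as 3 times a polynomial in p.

Only m ≡ 2 (mod 3) is unaccounted for. Put m = 3p+2:
(3p+2)^3 + 3(3p+2)^2 - 4(3p+2) + 3 expands to 27p^3 + 81p^2 + 60p + 15,
and factoring out 3 leaves 3(9p^3 + 27p^2 + 20p + 5).

3(9p^3 + 27p^2 + 20p + 5)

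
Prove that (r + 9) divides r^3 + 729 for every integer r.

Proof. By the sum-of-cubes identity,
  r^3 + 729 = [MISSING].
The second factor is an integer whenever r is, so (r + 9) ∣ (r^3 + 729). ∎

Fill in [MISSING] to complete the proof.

Polynomial division of r^3 + 729 by r + 9 leaves remainder 0 and quotient r^2 - 9r + 81.
Hence r^3 + 729 = (r + 9)(r^2 - 9r + 81).

(r + 9)(r^2 - 9r + 81)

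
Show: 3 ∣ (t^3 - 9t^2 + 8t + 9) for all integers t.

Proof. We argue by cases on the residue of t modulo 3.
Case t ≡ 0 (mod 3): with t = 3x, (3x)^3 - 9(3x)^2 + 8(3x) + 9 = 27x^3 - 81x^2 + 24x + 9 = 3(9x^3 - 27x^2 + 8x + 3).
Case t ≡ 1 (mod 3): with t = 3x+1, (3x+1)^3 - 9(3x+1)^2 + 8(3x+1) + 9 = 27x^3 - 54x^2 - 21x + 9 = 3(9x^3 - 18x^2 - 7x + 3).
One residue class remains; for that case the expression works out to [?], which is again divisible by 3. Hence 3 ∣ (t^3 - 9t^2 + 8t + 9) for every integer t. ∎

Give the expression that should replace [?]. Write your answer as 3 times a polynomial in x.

Only t ≡ 2 (mod 3) is unaccounted for. Put t = 3x+2:
(3x+2)^3 - 9(3x+2)^2 + 8(3x+2) + 9 expands to 27x^3 - 27x^2 - 48x - 3,
and factoring out 3 leaves 3(9x^3 - 9x^2 - 16x - 1).

3(9x^3 - 9x^2 - 16x - 1)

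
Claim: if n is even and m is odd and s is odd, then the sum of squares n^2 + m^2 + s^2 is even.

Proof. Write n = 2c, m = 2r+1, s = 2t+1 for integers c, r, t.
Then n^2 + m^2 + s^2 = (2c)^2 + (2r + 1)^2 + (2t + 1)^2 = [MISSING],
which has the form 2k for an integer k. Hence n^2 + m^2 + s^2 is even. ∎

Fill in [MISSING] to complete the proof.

2(2c^2 + 2r^2 + 2r + 2t^2 + 2t + 1)

Expanding: (2c)^2 + (2r + 1)^2 + (2t + 1)^2 = 4c^2 + 4r^2 + 4r + 4t^2 + 4t + 2.
Every term is even; pulling out the factor of 2 gives 2(2c^2 + 2r^2 + 2r + 2t^2 + 2t + 1).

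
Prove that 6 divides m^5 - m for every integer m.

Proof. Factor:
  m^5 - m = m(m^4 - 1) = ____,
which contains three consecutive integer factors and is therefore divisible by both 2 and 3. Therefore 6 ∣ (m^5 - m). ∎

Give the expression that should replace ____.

(m - 1)m(m + 1)(m^2 + 1)

m^4 - 1 = (m^2 - 1)(m^2 + 1), and m^2 - 1 = (m-1)(m+1).
So m(m^4 - 1) = (m - 1)m(m + 1)(m^2 + 1).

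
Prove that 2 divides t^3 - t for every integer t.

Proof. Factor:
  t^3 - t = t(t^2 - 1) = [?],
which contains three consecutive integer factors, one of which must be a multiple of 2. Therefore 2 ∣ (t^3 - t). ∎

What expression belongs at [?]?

t(t^2 - 1) = t(t - 1)(t + 1) = (t - 1)t(t + 1).
These three factors are consecutive integers, so their product is divisible by 2.

(t - 1)t(t + 1)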